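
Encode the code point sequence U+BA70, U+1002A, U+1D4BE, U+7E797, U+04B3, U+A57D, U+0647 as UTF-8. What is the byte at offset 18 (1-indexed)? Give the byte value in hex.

1-indexed offset 18 is 0-indexed offset 17.
U+BA70 → 3-byte form EB A9 B0 at offsets 0–2.
U+1002A → 4-byte form F0 90 80 AA at offsets 3–6.
U+1D4BE → 4-byte form F0 9D 92 BE at offsets 7–10.
U+7E797 → 4-byte form F1 BE 9E 97 at offsets 11–14.
U+04B3 → 2-byte form D2 B3 at offsets 15–16.
U+A57D → 3-byte form EA 95 BD at offsets 17–19.
Offset 17 falls in char 6's range; it's byte 1 of EA 95 BD = 0xEA.

0xEA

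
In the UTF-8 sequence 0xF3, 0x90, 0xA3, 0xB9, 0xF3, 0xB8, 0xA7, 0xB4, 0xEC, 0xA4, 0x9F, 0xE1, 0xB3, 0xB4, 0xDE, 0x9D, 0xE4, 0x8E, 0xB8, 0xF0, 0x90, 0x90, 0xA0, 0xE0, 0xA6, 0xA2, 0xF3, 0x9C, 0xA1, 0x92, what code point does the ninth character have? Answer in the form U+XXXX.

U+DC852

Offset 0: leading byte 0xF3 = 11110011 → 4-byte char #1 = F3 90 A3 B9.
Offset 4: leading byte 0xF3 = 11110011 → 4-byte char #2 = F3 B8 A7 B4.
Offset 8: leading byte 0xEC = 11101100 → 3-byte char #3 = EC A4 9F.
Offset 11: leading byte 0xE1 = 11100001 → 3-byte char #4 = E1 B3 B4.
Offset 14: leading byte 0xDE = 11011110 → 2-byte char #5 = DE 9D.
Offset 16: leading byte 0xE4 = 11100100 → 3-byte char #6 = E4 8E B8.
Offset 19: leading byte 0xF0 = 11110000 → 4-byte char #7 = F0 90 90 A0.
Offset 23: leading byte 0xE0 = 11100000 → 3-byte char #8 = E0 A6 A2.
Offset 26: leading byte 0xF3 = 11110011 → 4-byte char #9 = F3 9C A1 92.
Leading byte 0xF3 = 11110011 matches 11110xxx → 4-byte sequence.
Byte 1: 0xF3 = 11110011, payload 011 (3 bits).
Byte 2: 0x9C = 10011100 (10xxxxxx ✓), payload 011100.
Byte 3: 0xA1 = 10100001 (10xxxxxx ✓), payload 100001.
Byte 4: 0x92 = 10010010 (10xxxxxx ✓), payload 010010.
Concatenate: 011011100100001010010 = 0xDC852 (21 bits → U+DC852).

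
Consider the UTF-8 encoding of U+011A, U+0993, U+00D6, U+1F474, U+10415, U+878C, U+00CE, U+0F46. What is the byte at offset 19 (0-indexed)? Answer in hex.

U+011A → 2-byte form C4 9A at offsets 0–1.
U+0993 → 3-byte form E0 A6 93 at offsets 2–4.
U+00D6 → 2-byte form C3 96 at offsets 5–6.
U+1F474 → 4-byte form F0 9F 91 B4 at offsets 7–10.
U+10415 → 4-byte form F0 90 90 95 at offsets 11–14.
U+878C → 3-byte form E8 9E 8C at offsets 15–17.
U+00CE → 2-byte form C3 8E at offsets 18–19.
Offset 19 falls in char 7's range; it's byte 2 of C3 8E = 0x8E.

0x8E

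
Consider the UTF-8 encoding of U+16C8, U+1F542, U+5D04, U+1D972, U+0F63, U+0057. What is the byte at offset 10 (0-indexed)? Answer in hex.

U+16C8 → 3-byte form E1 9B 88 at offsets 0–2.
U+1F542 → 4-byte form F0 9F 95 82 at offsets 3–6.
U+5D04 → 3-byte form E5 B4 84 at offsets 7–9.
U+1D972 → 4-byte form F0 9D A5 B2 at offsets 10–13.
Offset 10 falls in char 4's range; it's byte 1 of F0 9D A5 B2 = 0xF0.

0xF0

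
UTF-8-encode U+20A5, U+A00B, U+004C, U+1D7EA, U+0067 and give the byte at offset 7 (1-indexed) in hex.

1-indexed offset 7 is 0-indexed offset 6.
U+20A5 → 3-byte form E2 82 A5 at offsets 0–2.
U+A00B → 3-byte form EA 80 8B at offsets 3–5.
U+004C → 1-byte form 4C at offsets 6–6.
Offset 6 falls in char 3's range; it's byte 1 of 4C = 0x4C.

0x4C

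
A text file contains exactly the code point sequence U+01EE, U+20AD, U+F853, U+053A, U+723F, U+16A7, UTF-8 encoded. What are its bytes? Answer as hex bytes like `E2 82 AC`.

U+01EE: 2-byte form → C7 AE.
U+20AD: 3-byte form → E2 82 AD.
U+F853: 3-byte form → EF A1 93.
U+053A: 2-byte form → D4 BA.
U+723F: 3-byte form → E7 88 BF.
U+16A7: 3-byte form → E1 9A A7.
Concatenated (16 bytes): C7 AE E2 82 AD EF A1 93 D4 BA E7 88 BF E1 9A A7.

C7 AE E2 82 AD EF A1 93 D4 BA E7 88 BF E1 9A A7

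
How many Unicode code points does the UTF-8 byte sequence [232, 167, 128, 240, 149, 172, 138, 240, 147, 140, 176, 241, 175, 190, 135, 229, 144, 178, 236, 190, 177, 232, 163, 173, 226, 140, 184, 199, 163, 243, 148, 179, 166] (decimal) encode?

Byte at offset 0: 0xE8 = 11101000 → 3-byte char (#1). Advance 3.
Byte at offset 3: 0xF0 = 11110000 → 4-byte char (#2). Advance 4.
Byte at offset 7: 0xF0 = 11110000 → 4-byte char (#3). Advance 4.
Byte at offset 11: 0xF1 = 11110001 → 4-byte char (#4). Advance 4.
Byte at offset 15: 0xE5 = 11100101 → 3-byte char (#5). Advance 3.
Byte at offset 18: 0xEC = 11101100 → 3-byte char (#6). Advance 3.
Byte at offset 21: 0xE8 = 11101000 → 3-byte char (#7). Advance 3.
Byte at offset 24: 0xE2 = 11100010 → 3-byte char (#8). Advance 3.
Byte at offset 27: 0xC7 = 11000111 → 2-byte char (#9). Advance 2.
Byte at offset 29: 0xF3 = 11110011 → 4-byte char (#10). Advance 4.
Reached end at offset 33 after 10 code points.

10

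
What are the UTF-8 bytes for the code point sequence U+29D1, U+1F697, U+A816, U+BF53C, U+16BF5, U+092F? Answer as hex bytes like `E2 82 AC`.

E2 A7 91 F0 9F 9A 97 EA A0 96 F2 BF 94 BC F0 96 AF B5 E0 A4 AF

U+29D1: 3-byte form → E2 A7 91.
U+1F697: 4-byte form → F0 9F 9A 97.
U+A816: 3-byte form → EA A0 96.
U+BF53C: 4-byte form → F2 BF 94 BC.
U+16BF5: 4-byte form → F0 96 AF B5.
U+092F: 3-byte form → E0 A4 AF.
Concatenated (21 bytes): E2 A7 91 F0 9F 9A 97 EA A0 96 F2 BF 94 BC F0 96 AF B5 E0 A4 AF.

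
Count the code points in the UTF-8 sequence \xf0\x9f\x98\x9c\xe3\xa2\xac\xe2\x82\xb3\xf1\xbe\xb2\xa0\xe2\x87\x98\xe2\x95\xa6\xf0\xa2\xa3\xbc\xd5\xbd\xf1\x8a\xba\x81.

9

Byte at offset 0: 0xF0 = 11110000 → 4-byte char (#1). Advance 4.
Byte at offset 4: 0xE3 = 11100011 → 3-byte char (#2). Advance 3.
Byte at offset 7: 0xE2 = 11100010 → 3-byte char (#3). Advance 3.
Byte at offset 10: 0xF1 = 11110001 → 4-byte char (#4). Advance 4.
Byte at offset 14: 0xE2 = 11100010 → 3-byte char (#5). Advance 3.
Byte at offset 17: 0xE2 = 11100010 → 3-byte char (#6). Advance 3.
Byte at offset 20: 0xF0 = 11110000 → 4-byte char (#7). Advance 4.
Byte at offset 24: 0xD5 = 11010101 → 2-byte char (#8). Advance 2.
Byte at offset 26: 0xF1 = 11110001 → 4-byte char (#9). Advance 4.
Reached end at offset 30 after 9 code points.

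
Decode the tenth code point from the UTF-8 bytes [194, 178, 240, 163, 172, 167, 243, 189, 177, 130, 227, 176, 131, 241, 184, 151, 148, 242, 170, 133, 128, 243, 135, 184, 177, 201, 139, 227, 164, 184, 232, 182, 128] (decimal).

U+8D80

Offset 0: leading byte 0xC2 = 11000010 → 2-byte char #1 = C2 B2.
Offset 2: leading byte 0xF0 = 11110000 → 4-byte char #2 = F0 A3 AC A7.
Offset 6: leading byte 0xF3 = 11110011 → 4-byte char #3 = F3 BD B1 82.
Offset 10: leading byte 0xE3 = 11100011 → 3-byte char #4 = E3 B0 83.
Offset 13: leading byte 0xF1 = 11110001 → 4-byte char #5 = F1 B8 97 94.
Offset 17: leading byte 0xF2 = 11110010 → 4-byte char #6 = F2 AA 85 80.
Offset 21: leading byte 0xF3 = 11110011 → 4-byte char #7 = F3 87 B8 B1.
Offset 25: leading byte 0xC9 = 11001001 → 2-byte char #8 = C9 8B.
Offset 27: leading byte 0xE3 = 11100011 → 3-byte char #9 = E3 A4 B8.
Offset 30: leading byte 0xE8 = 11101000 → 3-byte char #10 = E8 B6 80.
Leading byte 0xE8 = 11101000 matches 1110xxxx → 3-byte sequence.
Byte 1: 0xE8 = 11101000, payload 1000 (4 bits).
Byte 2: 0xB6 = 10110110 (10xxxxxx ✓), payload 110110.
Byte 3: 0x80 = 10000000 (10xxxxxx ✓), payload 000000.
Concatenate: 1000110110000000 = 0x8D80 (16 bits → U+8D80).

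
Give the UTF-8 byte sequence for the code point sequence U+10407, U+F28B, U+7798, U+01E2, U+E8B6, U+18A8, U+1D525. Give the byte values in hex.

F0 90 90 87 EF 8A 8B E7 9E 98 C7 A2 EE A2 B6 E1 A2 A8 F0 9D 94 A5

U+10407: 4-byte form → F0 90 90 87.
U+F28B: 3-byte form → EF 8A 8B.
U+7798: 3-byte form → E7 9E 98.
U+01E2: 2-byte form → C7 A2.
U+E8B6: 3-byte form → EE A2 B6.
U+18A8: 3-byte form → E1 A2 A8.
U+1D525: 4-byte form → F0 9D 94 A5.
Concatenated (22 bytes): F0 90 90 87 EF 8A 8B E7 9E 98 C7 A2 EE A2 B6 E1 A2 A8 F0 9D 94 A5.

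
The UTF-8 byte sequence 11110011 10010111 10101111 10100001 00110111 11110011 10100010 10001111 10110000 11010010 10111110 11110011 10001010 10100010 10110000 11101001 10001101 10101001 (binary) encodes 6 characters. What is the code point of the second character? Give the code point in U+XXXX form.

U+0037

Offset 0: leading byte 0xF3 = 11110011 → 4-byte char #1 = F3 97 AF A1.
Offset 4: leading byte 0x37 = 00110111 → 1-byte char #2 = 37.
Leading byte 0x37 = 00110111 matches 0xxxxxxx → 1-byte sequence.
Byte 1: 0x37 = 00110111, payload 0110111 (7 bits).
Concatenate: 0110111 = 0x37 (7 bits → U+0037).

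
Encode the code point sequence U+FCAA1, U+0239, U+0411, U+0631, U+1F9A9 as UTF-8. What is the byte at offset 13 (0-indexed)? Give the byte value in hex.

0xA9

U+FCAA1 → 4-byte form F3 BC AA A1 at offsets 0–3.
U+0239 → 2-byte form C8 B9 at offsets 4–5.
U+0411 → 2-byte form D0 91 at offsets 6–7.
U+0631 → 2-byte form D8 B1 at offsets 8–9.
U+1F9A9 → 4-byte form F0 9F A6 A9 at offsets 10–13.
Offset 13 falls in char 5's range; it's byte 4 of F0 9F A6 A9 = 0xA9.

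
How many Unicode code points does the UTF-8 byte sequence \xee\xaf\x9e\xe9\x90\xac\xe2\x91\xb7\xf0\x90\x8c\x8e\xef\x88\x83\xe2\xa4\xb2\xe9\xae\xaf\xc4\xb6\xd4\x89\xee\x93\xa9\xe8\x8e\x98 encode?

Byte at offset 0: 0xEE = 11101110 → 3-byte char (#1). Advance 3.
Byte at offset 3: 0xE9 = 11101001 → 3-byte char (#2). Advance 3.
Byte at offset 6: 0xE2 = 11100010 → 3-byte char (#3). Advance 3.
Byte at offset 9: 0xF0 = 11110000 → 4-byte char (#4). Advance 4.
Byte at offset 13: 0xEF = 11101111 → 3-byte char (#5). Advance 3.
Byte at offset 16: 0xE2 = 11100010 → 3-byte char (#6). Advance 3.
Byte at offset 19: 0xE9 = 11101001 → 3-byte char (#7). Advance 3.
Byte at offset 22: 0xC4 = 11000100 → 2-byte char (#8). Advance 2.
Byte at offset 24: 0xD4 = 11010100 → 2-byte char (#9). Advance 2.
Byte at offset 26: 0xEE = 11101110 → 3-byte char (#10). Advance 3.
Byte at offset 29: 0xE8 = 11101000 → 3-byte char (#11). Advance 3.
Reached end at offset 32 after 11 code points.

11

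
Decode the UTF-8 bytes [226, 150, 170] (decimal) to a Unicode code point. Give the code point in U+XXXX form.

Leading byte 0xE2 = 11100010 matches 1110xxxx → 3-byte sequence.
Byte 1: 0xE2 = 11100010, payload 0010 (4 bits).
Byte 2: 0x96 = 10010110 (10xxxxxx ✓), payload 010110.
Byte 3: 0xAA = 10101010 (10xxxxxx ✓), payload 101010.
Concatenate: 0010010110101010 = 0x25AA (16 bits → U+25AA).

U+25AA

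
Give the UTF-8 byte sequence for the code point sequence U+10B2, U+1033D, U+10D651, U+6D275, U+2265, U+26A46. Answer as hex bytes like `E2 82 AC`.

U+10B2: 3-byte form → E1 82 B2.
U+1033D: 4-byte form → F0 90 8C BD.
U+10D651: 4-byte form → F4 8D 99 91.
U+6D275: 4-byte form → F1 AD 89 B5.
U+2265: 3-byte form → E2 89 A5.
U+26A46: 4-byte form → F0 A6 A9 86.
Concatenated (22 bytes): E1 82 B2 F0 90 8C BD F4 8D 99 91 F1 AD 89 B5 E2 89 A5 F0 A6 A9 86.

E1 82 B2 F0 90 8C BD F4 8D 99 91 F1 AD 89 B5 E2 89 A5 F0 A6 A9 86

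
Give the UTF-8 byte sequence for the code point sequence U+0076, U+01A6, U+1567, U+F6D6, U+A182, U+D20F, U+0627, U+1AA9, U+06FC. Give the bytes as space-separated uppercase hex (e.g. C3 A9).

76 C6 A6 E1 95 A7 EF 9B 96 EA 86 82 ED 88 8F D8 A7 E1 AA A9 DB BC

U+0076: 1-byte form → 76.
U+01A6: 2-byte form → C6 A6.
U+1567: 3-byte form → E1 95 A7.
U+F6D6: 3-byte form → EF 9B 96.
U+A182: 3-byte form → EA 86 82.
U+D20F: 3-byte form → ED 88 8F.
U+0627: 2-byte form → D8 A7.
U+1AA9: 3-byte form → E1 AA A9.
U+06FC: 2-byte form → DB BC.
Concatenated (22 bytes): 76 C6 A6 E1 95 A7 EF 9B 96 EA 86 82 ED 88 8F D8 A7 E1 AA A9 DB BC.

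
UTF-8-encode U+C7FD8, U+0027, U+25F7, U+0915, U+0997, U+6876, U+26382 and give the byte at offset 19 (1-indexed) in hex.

1-indexed offset 19 is 0-indexed offset 18.
U+C7FD8 → 4-byte form F3 87 BF 98 at offsets 0–3.
U+0027 → 1-byte form 27 at offsets 4–4.
U+25F7 → 3-byte form E2 97 B7 at offsets 5–7.
U+0915 → 3-byte form E0 A4 95 at offsets 8–10.
U+0997 → 3-byte form E0 A6 97 at offsets 11–13.
U+6876 → 3-byte form E6 A1 B6 at offsets 14–16.
U+26382 → 4-byte form F0 A6 8E 82 at offsets 17–20.
Offset 18 falls in char 7's range; it's byte 2 of F0 A6 8E 82 = 0xA6.

0xA6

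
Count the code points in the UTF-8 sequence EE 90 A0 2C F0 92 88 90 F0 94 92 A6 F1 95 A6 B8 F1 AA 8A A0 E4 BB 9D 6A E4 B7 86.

9

Byte at offset 0: 0xEE = 11101110 → 3-byte char (#1). Advance 3.
Byte at offset 3: 0x2C = 00101100 → 1-byte char (#2). Advance 1.
Byte at offset 4: 0xF0 = 11110000 → 4-byte char (#3). Advance 4.
Byte at offset 8: 0xF0 = 11110000 → 4-byte char (#4). Advance 4.
Byte at offset 12: 0xF1 = 11110001 → 4-byte char (#5). Advance 4.
Byte at offset 16: 0xF1 = 11110001 → 4-byte char (#6). Advance 4.
Byte at offset 20: 0xE4 = 11100100 → 3-byte char (#7). Advance 3.
Byte at offset 23: 0x6A = 01101010 → 1-byte char (#8). Advance 1.
Byte at offset 24: 0xE4 = 11100100 → 3-byte char (#9). Advance 3.
Reached end at offset 27 after 9 code points.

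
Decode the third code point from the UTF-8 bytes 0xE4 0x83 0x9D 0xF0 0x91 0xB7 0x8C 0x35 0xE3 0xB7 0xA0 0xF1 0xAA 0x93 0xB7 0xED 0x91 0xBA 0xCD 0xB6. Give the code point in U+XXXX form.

U+0035

Offset 0: leading byte 0xE4 = 11100100 → 3-byte char #1 = E4 83 9D.
Offset 3: leading byte 0xF0 = 11110000 → 4-byte char #2 = F0 91 B7 8C.
Offset 7: leading byte 0x35 = 00110101 → 1-byte char #3 = 35.
Leading byte 0x35 = 00110101 matches 0xxxxxxx → 1-byte sequence.
Byte 1: 0x35 = 00110101, payload 0110101 (7 bits).
Concatenate: 0110101 = 0x35 (7 bits → U+0035).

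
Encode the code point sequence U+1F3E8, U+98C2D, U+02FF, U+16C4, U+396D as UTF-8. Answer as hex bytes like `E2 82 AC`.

U+1F3E8: 4-byte form → F0 9F 8F A8.
U+98C2D: 4-byte form → F2 98 B0 AD.
U+02FF: 2-byte form → CB BF.
U+16C4: 3-byte form → E1 9B 84.
U+396D: 3-byte form → E3 A5 AD.
Concatenated (16 bytes): F0 9F 8F A8 F2 98 B0 AD CB BF E1 9B 84 E3 A5 AD.

F0 9F 8F A8 F2 98 B0 AD CB BF E1 9B 84 E3 A5 AD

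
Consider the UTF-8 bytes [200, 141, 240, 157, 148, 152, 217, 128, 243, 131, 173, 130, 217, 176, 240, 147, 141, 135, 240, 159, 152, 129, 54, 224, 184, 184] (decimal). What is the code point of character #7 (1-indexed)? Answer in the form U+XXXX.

U+1F601

Offset 0: leading byte 0xC8 = 11001000 → 2-byte char #1 = C8 8D.
Offset 2: leading byte 0xF0 = 11110000 → 4-byte char #2 = F0 9D 94 98.
Offset 6: leading byte 0xD9 = 11011001 → 2-byte char #3 = D9 80.
Offset 8: leading byte 0xF3 = 11110011 → 4-byte char #4 = F3 83 AD 82.
Offset 12: leading byte 0xD9 = 11011001 → 2-byte char #5 = D9 B0.
Offset 14: leading byte 0xF0 = 11110000 → 4-byte char #6 = F0 93 8D 87.
Offset 18: leading byte 0xF0 = 11110000 → 4-byte char #7 = F0 9F 98 81.
Leading byte 0xF0 = 11110000 matches 11110xxx → 4-byte sequence.
Byte 1: 0xF0 = 11110000, payload 000 (3 bits).
Byte 2: 0x9F = 10011111 (10xxxxxx ✓), payload 011111.
Byte 3: 0x98 = 10011000 (10xxxxxx ✓), payload 011000.
Byte 4: 0x81 = 10000001 (10xxxxxx ✓), payload 000001.
Concatenate: 000011111011000000001 = 0x1F601 (21 bits → U+1F601).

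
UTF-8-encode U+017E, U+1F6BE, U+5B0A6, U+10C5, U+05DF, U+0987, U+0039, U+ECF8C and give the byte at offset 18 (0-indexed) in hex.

U+017E → 2-byte form C5 BE at offsets 0–1.
U+1F6BE → 4-byte form F0 9F 9A BE at offsets 2–5.
U+5B0A6 → 4-byte form F1 9B 82 A6 at offsets 6–9.
U+10C5 → 3-byte form E1 83 85 at offsets 10–12.
U+05DF → 2-byte form D7 9F at offsets 13–14.
U+0987 → 3-byte form E0 A6 87 at offsets 15–17.
U+0039 → 1-byte form 39 at offsets 18–18.
Offset 18 falls in char 7's range; it's byte 1 of 39 = 0x39.

0x39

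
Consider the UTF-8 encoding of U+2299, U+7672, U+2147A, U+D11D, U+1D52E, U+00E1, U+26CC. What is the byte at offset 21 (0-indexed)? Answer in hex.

U+2299 → 3-byte form E2 8A 99 at offsets 0–2.
U+7672 → 3-byte form E7 99 B2 at offsets 3–5.
U+2147A → 4-byte form F0 A1 91 BA at offsets 6–9.
U+D11D → 3-byte form ED 84 9D at offsets 10–12.
U+1D52E → 4-byte form F0 9D 94 AE at offsets 13–16.
U+00E1 → 2-byte form C3 A1 at offsets 17–18.
U+26CC → 3-byte form E2 9B 8C at offsets 19–21.
Offset 21 falls in char 7's range; it's byte 3 of E2 9B 8C = 0x8C.

0x8C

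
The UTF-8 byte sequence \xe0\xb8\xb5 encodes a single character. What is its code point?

U+0E35

Leading byte 0xE0 = 11100000 matches 1110xxxx → 3-byte sequence.
Byte 1: 0xE0 = 11100000, payload 0000 (4 bits).
Byte 2: 0xB8 = 10111000 (10xxxxxx ✓), payload 111000.
Byte 3: 0xB5 = 10110101 (10xxxxxx ✓), payload 110101.
Concatenate: 0000111000110101 = 0xE35 (16 bits → U+0E35).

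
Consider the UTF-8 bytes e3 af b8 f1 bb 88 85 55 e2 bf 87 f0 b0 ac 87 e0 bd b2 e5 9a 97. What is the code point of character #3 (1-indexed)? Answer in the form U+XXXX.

Offset 0: leading byte 0xE3 = 11100011 → 3-byte char #1 = E3 AF B8.
Offset 3: leading byte 0xF1 = 11110001 → 4-byte char #2 = F1 BB 88 85.
Offset 7: leading byte 0x55 = 01010101 → 1-byte char #3 = 55.
Leading byte 0x55 = 01010101 matches 0xxxxxxx → 1-byte sequence.
Byte 1: 0x55 = 01010101, payload 1010101 (7 bits).
Concatenate: 1010101 = 0x55 (7 bits → U+0055).

U+0055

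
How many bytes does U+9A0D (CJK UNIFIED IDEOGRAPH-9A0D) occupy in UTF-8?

U+9A0D = 0x9A0D. UTF-8 uses 1 byte below 0x80, 2 below 0x800, 3 below 0x10000, 4 up to 0x10FFFF. 0x9A0D is in U+0800–U+FFFF → 3 bytes.

3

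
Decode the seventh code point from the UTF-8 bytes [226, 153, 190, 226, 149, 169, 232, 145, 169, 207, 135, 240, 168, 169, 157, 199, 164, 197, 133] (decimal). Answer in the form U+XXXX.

U+0145

Offset 0: leading byte 0xE2 = 11100010 → 3-byte char #1 = E2 99 BE.
Offset 3: leading byte 0xE2 = 11100010 → 3-byte char #2 = E2 95 A9.
Offset 6: leading byte 0xE8 = 11101000 → 3-byte char #3 = E8 91 A9.
Offset 9: leading byte 0xCF = 11001111 → 2-byte char #4 = CF 87.
Offset 11: leading byte 0xF0 = 11110000 → 4-byte char #5 = F0 A8 A9 9D.
Offset 15: leading byte 0xC7 = 11000111 → 2-byte char #6 = C7 A4.
Offset 17: leading byte 0xC5 = 11000101 → 2-byte char #7 = C5 85.
Leading byte 0xC5 = 11000101 matches 110xxxxx → 2-byte sequence.
Byte 1: 0xC5 = 11000101, payload 00101 (5 bits).
Byte 2: 0x85 = 10000101 (10xxxxxx ✓), payload 000101.
Concatenate: 00101000101 = 0x145 (11 bits → U+0145).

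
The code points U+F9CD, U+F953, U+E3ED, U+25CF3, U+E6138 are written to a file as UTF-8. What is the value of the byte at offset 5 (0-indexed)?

U+F9CD → 3-byte form EF A7 8D at offsets 0–2.
U+F953 → 3-byte form EF A5 93 at offsets 3–5.
Offset 5 falls in char 2's range; it's byte 3 of EF A5 93 = 0x93.

0x93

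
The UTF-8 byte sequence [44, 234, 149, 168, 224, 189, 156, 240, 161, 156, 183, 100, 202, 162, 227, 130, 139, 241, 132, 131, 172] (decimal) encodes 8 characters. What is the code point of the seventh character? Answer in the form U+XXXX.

Offset 0: leading byte 0x2C = 00101100 → 1-byte char #1 = 2C.
Offset 1: leading byte 0xEA = 11101010 → 3-byte char #2 = EA 95 A8.
Offset 4: leading byte 0xE0 = 11100000 → 3-byte char #3 = E0 BD 9C.
Offset 7: leading byte 0xF0 = 11110000 → 4-byte char #4 = F0 A1 9C B7.
Offset 11: leading byte 0x64 = 01100100 → 1-byte char #5 = 64.
Offset 12: leading byte 0xCA = 11001010 → 2-byte char #6 = CA A2.
Offset 14: leading byte 0xE3 = 11100011 → 3-byte char #7 = E3 82 8B.
Leading byte 0xE3 = 11100011 matches 1110xxxx → 3-byte sequence.
Byte 1: 0xE3 = 11100011, payload 0011 (4 bits).
Byte 2: 0x82 = 10000010 (10xxxxxx ✓), payload 000010.
Byte 3: 0x8B = 10001011 (10xxxxxx ✓), payload 001011.
Concatenate: 0011000010001011 = 0x308B (16 bits → U+308B).

U+308B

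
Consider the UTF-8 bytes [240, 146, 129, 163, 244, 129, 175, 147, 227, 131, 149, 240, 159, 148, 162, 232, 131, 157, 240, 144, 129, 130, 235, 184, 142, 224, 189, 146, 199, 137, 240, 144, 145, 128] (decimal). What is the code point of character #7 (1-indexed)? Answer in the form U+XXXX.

Offset 0: leading byte 0xF0 = 11110000 → 4-byte char #1 = F0 92 81 A3.
Offset 4: leading byte 0xF4 = 11110100 → 4-byte char #2 = F4 81 AF 93.
Offset 8: leading byte 0xE3 = 11100011 → 3-byte char #3 = E3 83 95.
Offset 11: leading byte 0xF0 = 11110000 → 4-byte char #4 = F0 9F 94 A2.
Offset 15: leading byte 0xE8 = 11101000 → 3-byte char #5 = E8 83 9D.
Offset 18: leading byte 0xF0 = 11110000 → 4-byte char #6 = F0 90 81 82.
Offset 22: leading byte 0xEB = 11101011 → 3-byte char #7 = EB B8 8E.
Leading byte 0xEB = 11101011 matches 1110xxxx → 3-byte sequence.
Byte 1: 0xEB = 11101011, payload 1011 (4 bits).
Byte 2: 0xB8 = 10111000 (10xxxxxx ✓), payload 111000.
Byte 3: 0x8E = 10001110 (10xxxxxx ✓), payload 001110.
Concatenate: 1011111000001110 = 0xBE0E (16 bits → U+BE0E).

U+BE0E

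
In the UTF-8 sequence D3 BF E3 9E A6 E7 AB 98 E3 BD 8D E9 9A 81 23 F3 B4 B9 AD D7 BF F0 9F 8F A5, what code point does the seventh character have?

Offset 0: leading byte 0xD3 = 11010011 → 2-byte char #1 = D3 BF.
Offset 2: leading byte 0xE3 = 11100011 → 3-byte char #2 = E3 9E A6.
Offset 5: leading byte 0xE7 = 11100111 → 3-byte char #3 = E7 AB 98.
Offset 8: leading byte 0xE3 = 11100011 → 3-byte char #4 = E3 BD 8D.
Offset 11: leading byte 0xE9 = 11101001 → 3-byte char #5 = E9 9A 81.
Offset 14: leading byte 0x23 = 00100011 → 1-byte char #6 = 23.
Offset 15: leading byte 0xF3 = 11110011 → 4-byte char #7 = F3 B4 B9 AD.
Leading byte 0xF3 = 11110011 matches 11110xxx → 4-byte sequence.
Byte 1: 0xF3 = 11110011, payload 011 (3 bits).
Byte 2: 0xB4 = 10110100 (10xxxxxx ✓), payload 110100.
Byte 3: 0xB9 = 10111001 (10xxxxxx ✓), payload 111001.
Byte 4: 0xAD = 10101101 (10xxxxxx ✓), payload 101101.
Concatenate: 011110100111001101101 = 0xF4E6D (21 bits → U+F4E6D).

U+F4E6D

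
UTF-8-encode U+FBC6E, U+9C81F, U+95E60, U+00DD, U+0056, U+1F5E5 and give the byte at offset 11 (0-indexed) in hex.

0xA0

U+FBC6E → 4-byte form F3 BB B1 AE at offsets 0–3.
U+9C81F → 4-byte form F2 9C A0 9F at offsets 4–7.
U+95E60 → 4-byte form F2 95 B9 A0 at offsets 8–11.
Offset 11 falls in char 3's range; it's byte 4 of F2 95 B9 A0 = 0xA0.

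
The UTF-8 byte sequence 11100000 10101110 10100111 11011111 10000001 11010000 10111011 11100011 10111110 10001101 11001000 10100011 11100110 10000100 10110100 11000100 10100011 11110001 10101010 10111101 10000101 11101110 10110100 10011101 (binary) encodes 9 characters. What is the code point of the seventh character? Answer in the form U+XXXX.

Offset 0: leading byte 0xE0 = 11100000 → 3-byte char #1 = E0 AE A7.
Offset 3: leading byte 0xDF = 11011111 → 2-byte char #2 = DF 81.
Offset 5: leading byte 0xD0 = 11010000 → 2-byte char #3 = D0 BB.
Offset 7: leading byte 0xE3 = 11100011 → 3-byte char #4 = E3 BE 8D.
Offset 10: leading byte 0xC8 = 11001000 → 2-byte char #5 = C8 A3.
Offset 12: leading byte 0xE6 = 11100110 → 3-byte char #6 = E6 84 B4.
Offset 15: leading byte 0xC4 = 11000100 → 2-byte char #7 = C4 A3.
Leading byte 0xC4 = 11000100 matches 110xxxxx → 2-byte sequence.
Byte 1: 0xC4 = 11000100, payload 00100 (5 bits).
Byte 2: 0xA3 = 10100011 (10xxxxxx ✓), payload 100011.
Concatenate: 00100100011 = 0x123 (11 bits → U+0123).

U+0123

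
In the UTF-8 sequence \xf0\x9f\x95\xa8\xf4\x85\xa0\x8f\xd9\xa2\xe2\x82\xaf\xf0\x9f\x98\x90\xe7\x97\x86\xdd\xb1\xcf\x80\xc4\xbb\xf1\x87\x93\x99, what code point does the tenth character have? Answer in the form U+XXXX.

Offset 0: leading byte 0xF0 = 11110000 → 4-byte char #1 = F0 9F 95 A8.
Offset 4: leading byte 0xF4 = 11110100 → 4-byte char #2 = F4 85 A0 8F.
Offset 8: leading byte 0xD9 = 11011001 → 2-byte char #3 = D9 A2.
Offset 10: leading byte 0xE2 = 11100010 → 3-byte char #4 = E2 82 AF.
Offset 13: leading byte 0xF0 = 11110000 → 4-byte char #5 = F0 9F 98 90.
Offset 17: leading byte 0xE7 = 11100111 → 3-byte char #6 = E7 97 86.
Offset 20: leading byte 0xDD = 11011101 → 2-byte char #7 = DD B1.
Offset 22: leading byte 0xCF = 11001111 → 2-byte char #8 = CF 80.
Offset 24: leading byte 0xC4 = 11000100 → 2-byte char #9 = C4 BB.
Offset 26: leading byte 0xF1 = 11110001 → 4-byte char #10 = F1 87 93 99.
Leading byte 0xF1 = 11110001 matches 11110xxx → 4-byte sequence.
Byte 1: 0xF1 = 11110001, payload 001 (3 bits).
Byte 2: 0x87 = 10000111 (10xxxxxx ✓), payload 000111.
Byte 3: 0x93 = 10010011 (10xxxxxx ✓), payload 010011.
Byte 4: 0x99 = 10011001 (10xxxxxx ✓), payload 011001.
Concatenate: 001000111010011011001 = 0x474D9 (21 bits → U+474D9).

U+474D9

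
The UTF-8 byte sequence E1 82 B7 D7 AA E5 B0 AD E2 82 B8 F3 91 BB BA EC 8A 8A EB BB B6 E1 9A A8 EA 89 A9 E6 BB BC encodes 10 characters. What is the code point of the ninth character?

Offset 0: leading byte 0xE1 = 11100001 → 3-byte char #1 = E1 82 B7.
Offset 3: leading byte 0xD7 = 11010111 → 2-byte char #2 = D7 AA.
Offset 5: leading byte 0xE5 = 11100101 → 3-byte char #3 = E5 B0 AD.
Offset 8: leading byte 0xE2 = 11100010 → 3-byte char #4 = E2 82 B8.
Offset 11: leading byte 0xF3 = 11110011 → 4-byte char #5 = F3 91 BB BA.
Offset 15: leading byte 0xEC = 11101100 → 3-byte char #6 = EC 8A 8A.
Offset 18: leading byte 0xEB = 11101011 → 3-byte char #7 = EB BB B6.
Offset 21: leading byte 0xE1 = 11100001 → 3-byte char #8 = E1 9A A8.
Offset 24: leading byte 0xEA = 11101010 → 3-byte char #9 = EA 89 A9.
Leading byte 0xEA = 11101010 matches 1110xxxx → 3-byte sequence.
Byte 1: 0xEA = 11101010, payload 1010 (4 bits).
Byte 2: 0x89 = 10001001 (10xxxxxx ✓), payload 001001.
Byte 3: 0xA9 = 10101001 (10xxxxxx ✓), payload 101001.
Concatenate: 1010001001101001 = 0xA269 (16 bits → U+A269).

U+A269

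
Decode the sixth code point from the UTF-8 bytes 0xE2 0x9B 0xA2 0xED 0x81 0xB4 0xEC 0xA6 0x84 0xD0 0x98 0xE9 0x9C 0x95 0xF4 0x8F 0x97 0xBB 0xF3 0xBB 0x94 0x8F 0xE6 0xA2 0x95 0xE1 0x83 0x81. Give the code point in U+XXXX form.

Offset 0: leading byte 0xE2 = 11100010 → 3-byte char #1 = E2 9B A2.
Offset 3: leading byte 0xED = 11101101 → 3-byte char #2 = ED 81 B4.
Offset 6: leading byte 0xEC = 11101100 → 3-byte char #3 = EC A6 84.
Offset 9: leading byte 0xD0 = 11010000 → 2-byte char #4 = D0 98.
Offset 11: leading byte 0xE9 = 11101001 → 3-byte char #5 = E9 9C 95.
Offset 14: leading byte 0xF4 = 11110100 → 4-byte char #6 = F4 8F 97 BB.
Leading byte 0xF4 = 11110100 matches 11110xxx → 4-byte sequence.
Byte 1: 0xF4 = 11110100, payload 100 (3 bits).
Byte 2: 0x8F = 10001111 (10xxxxxx ✓), payload 001111.
Byte 3: 0x97 = 10010111 (10xxxxxx ✓), payload 010111.
Byte 4: 0xBB = 10111011 (10xxxxxx ✓), payload 111011.
Concatenate: 100001111010111111011 = 0x10F5FB (21 bits → U+10F5FB).

U+10F5FB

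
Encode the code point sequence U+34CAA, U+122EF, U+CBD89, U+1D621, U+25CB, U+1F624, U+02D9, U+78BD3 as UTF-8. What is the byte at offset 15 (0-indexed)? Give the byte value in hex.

U+34CAA → 4-byte form F0 B4 B2 AA at offsets 0–3.
U+122EF → 4-byte form F0 92 8B AF at offsets 4–7.
U+CBD89 → 4-byte form F3 8B B6 89 at offsets 8–11.
U+1D621 → 4-byte form F0 9D 98 A1 at offsets 12–15.
Offset 15 falls in char 4's range; it's byte 4 of F0 9D 98 A1 = 0xA1.

0xA1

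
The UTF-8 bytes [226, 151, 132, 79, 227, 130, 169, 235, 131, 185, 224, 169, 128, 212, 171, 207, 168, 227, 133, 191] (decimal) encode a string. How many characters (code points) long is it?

8

Byte at offset 0: 0xE2 = 11100010 → 3-byte char (#1). Advance 3.
Byte at offset 3: 0x4F = 01001111 → 1-byte char (#2). Advance 1.
Byte at offset 4: 0xE3 = 11100011 → 3-byte char (#3). Advance 3.
Byte at offset 7: 0xEB = 11101011 → 3-byte char (#4). Advance 3.
Byte at offset 10: 0xE0 = 11100000 → 3-byte char (#5). Advance 3.
Byte at offset 13: 0xD4 = 11010100 → 2-byte char (#6). Advance 2.
Byte at offset 15: 0xCF = 11001111 → 2-byte char (#7). Advance 2.
Byte at offset 17: 0xE3 = 11100011 → 3-byte char (#8). Advance 3.
Reached end at offset 20 after 8 code points.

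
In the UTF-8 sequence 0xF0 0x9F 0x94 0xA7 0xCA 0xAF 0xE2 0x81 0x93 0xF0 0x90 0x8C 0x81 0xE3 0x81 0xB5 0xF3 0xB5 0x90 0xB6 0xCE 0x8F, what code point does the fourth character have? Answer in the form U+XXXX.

Offset 0: leading byte 0xF0 = 11110000 → 4-byte char #1 = F0 9F 94 A7.
Offset 4: leading byte 0xCA = 11001010 → 2-byte char #2 = CA AF.
Offset 6: leading byte 0xE2 = 11100010 → 3-byte char #3 = E2 81 93.
Offset 9: leading byte 0xF0 = 11110000 → 4-byte char #4 = F0 90 8C 81.
Leading byte 0xF0 = 11110000 matches 11110xxx → 4-byte sequence.
Byte 1: 0xF0 = 11110000, payload 000 (3 bits).
Byte 2: 0x90 = 10010000 (10xxxxxx ✓), payload 010000.
Byte 3: 0x8C = 10001100 (10xxxxxx ✓), payload 001100.
Byte 4: 0x81 = 10000001 (10xxxxxx ✓), payload 000001.
Concatenate: 000010000001100000001 = 0x10301 (21 bits → U+10301).

U+10301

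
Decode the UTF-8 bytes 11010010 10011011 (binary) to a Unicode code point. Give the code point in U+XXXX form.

U+049B

Leading byte 0xD2 = 11010010 matches 110xxxxx → 2-byte sequence.
Byte 1: 0xD2 = 11010010, payload 10010 (5 bits).
Byte 2: 0x9B = 10011011 (10xxxxxx ✓), payload 011011.
Concatenate: 10010011011 = 0x49B (11 bits → U+049B).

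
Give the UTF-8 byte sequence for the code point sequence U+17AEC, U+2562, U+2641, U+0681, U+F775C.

F0 97 AB AC E2 95 A2 E2 99 81 DA 81 F3 B7 9D 9C

U+17AEC: 4-byte form → F0 97 AB AC.
U+2562: 3-byte form → E2 95 A2.
U+2641: 3-byte form → E2 99 81.
U+0681: 2-byte form → DA 81.
U+F775C: 4-byte form → F3 B7 9D 9C.
Concatenated (16 bytes): F0 97 AB AC E2 95 A2 E2 99 81 DA 81 F3 B7 9D 9C.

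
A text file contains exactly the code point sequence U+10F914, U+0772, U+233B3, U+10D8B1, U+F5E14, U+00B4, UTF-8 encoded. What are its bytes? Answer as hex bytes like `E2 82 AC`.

U+10F914: 4-byte form → F4 8F A4 94.
U+0772: 2-byte form → DD B2.
U+233B3: 4-byte form → F0 A3 8E B3.
U+10D8B1: 4-byte form → F4 8D A2 B1.
U+F5E14: 4-byte form → F3 B5 B8 94.
U+00B4: 2-byte form → C2 B4.
Concatenated (20 bytes): F4 8F A4 94 DD B2 F0 A3 8E B3 F4 8D A2 B1 F3 B5 B8 94 C2 B4.

F4 8F A4 94 DD B2 F0 A3 8E B3 F4 8D A2 B1 F3 B5 B8 94 C2 B4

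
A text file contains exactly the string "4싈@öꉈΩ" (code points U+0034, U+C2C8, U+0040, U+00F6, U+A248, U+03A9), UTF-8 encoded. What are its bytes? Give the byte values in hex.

34 EC 8B 88 40 C3 B6 EA 89 88 CE A9

U+0034: 1-byte form → 34.
U+C2C8: 3-byte form → EC 8B 88.
U+0040: 1-byte form → 40.
U+00F6: 2-byte form → C3 B6.
U+A248: 3-byte form → EA 89 88.
U+03A9: 2-byte form → CE A9.
Concatenated (12 bytes): 34 EC 8B 88 40 C3 B6 EA 89 88 CE A9.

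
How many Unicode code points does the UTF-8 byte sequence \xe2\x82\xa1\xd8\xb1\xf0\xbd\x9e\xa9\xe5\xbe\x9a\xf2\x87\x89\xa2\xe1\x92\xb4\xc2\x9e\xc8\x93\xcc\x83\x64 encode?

Byte at offset 0: 0xE2 = 11100010 → 3-byte char (#1). Advance 3.
Byte at offset 3: 0xD8 = 11011000 → 2-byte char (#2). Advance 2.
Byte at offset 5: 0xF0 = 11110000 → 4-byte char (#3). Advance 4.
Byte at offset 9: 0xE5 = 11100101 → 3-byte char (#4). Advance 3.
Byte at offset 12: 0xF2 = 11110010 → 4-byte char (#5). Advance 4.
Byte at offset 16: 0xE1 = 11100001 → 3-byte char (#6). Advance 3.
Byte at offset 19: 0xC2 = 11000010 → 2-byte char (#7). Advance 2.
Byte at offset 21: 0xC8 = 11001000 → 2-byte char (#8). Advance 2.
Byte at offset 23: 0xCC = 11001100 → 2-byte char (#9). Advance 2.
Byte at offset 25: 0x64 = 01100100 → 1-byte char (#10). Advance 1.
Reached end at offset 26 after 10 code points.

10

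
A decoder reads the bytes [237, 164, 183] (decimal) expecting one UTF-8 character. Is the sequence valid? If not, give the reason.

invalid (encodes a surrogate (U+D800–U+DFFF))

Structurally a 3-byte sequence; payload = 0xD937.
But 0xD937 is in U+D800–U+DFFF, the surrogate range. Surrogates are not Unicode scalar values and are forbidden in UTF-8.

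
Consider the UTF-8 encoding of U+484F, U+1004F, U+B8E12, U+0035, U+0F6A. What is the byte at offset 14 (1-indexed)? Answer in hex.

1-indexed offset 14 is 0-indexed offset 13.
U+484F → 3-byte form E4 A1 8F at offsets 0–2.
U+1004F → 4-byte form F0 90 81 8F at offsets 3–6.
U+B8E12 → 4-byte form F2 B8 B8 92 at offsets 7–10.
U+0035 → 1-byte form 35 at offsets 11–11.
U+0F6A → 3-byte form E0 BD AA at offsets 12–14.
Offset 13 falls in char 5's range; it's byte 2 of E0 BD AA = 0xBD.

0xBD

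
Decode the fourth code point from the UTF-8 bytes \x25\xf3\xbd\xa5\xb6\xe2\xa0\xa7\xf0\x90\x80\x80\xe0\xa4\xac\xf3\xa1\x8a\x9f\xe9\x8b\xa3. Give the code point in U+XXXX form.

Offset 0: leading byte 0x25 = 00100101 → 1-byte char #1 = 25.
Offset 1: leading byte 0xF3 = 11110011 → 4-byte char #2 = F3 BD A5 B6.
Offset 5: leading byte 0xE2 = 11100010 → 3-byte char #3 = E2 A0 A7.
Offset 8: leading byte 0xF0 = 11110000 → 4-byte char #4 = F0 90 80 80.
Leading byte 0xF0 = 11110000 matches 11110xxx → 4-byte sequence.
Byte 1: 0xF0 = 11110000, payload 000 (3 bits).
Byte 2: 0x90 = 10010000 (10xxxxxx ✓), payload 010000.
Byte 3: 0x80 = 10000000 (10xxxxxx ✓), payload 000000.
Byte 4: 0x80 = 10000000 (10xxxxxx ✓), payload 000000.
Concatenate: 000010000000000000000 = 0x10000 (21 bits → U+10000).

U+10000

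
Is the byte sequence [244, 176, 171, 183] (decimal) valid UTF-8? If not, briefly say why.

Leading byte 0xF4 = 11110100 → 4-byte form.
Payload = 0x130AF7, which exceeds U+10FFFF, the maximum Unicode code point. (Leading bytes F5–FF, or F4 followed by ≥ 0x90, are invalid.)

invalid (encodes a value above U+10FFFF)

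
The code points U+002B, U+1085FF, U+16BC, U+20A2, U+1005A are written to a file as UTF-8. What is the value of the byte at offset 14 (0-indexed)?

0x9A

U+002B → 1-byte form 2B at offsets 0–0.
U+1085FF → 4-byte form F4 88 97 BF at offsets 1–4.
U+16BC → 3-byte form E1 9A BC at offsets 5–7.
U+20A2 → 3-byte form E2 82 A2 at offsets 8–10.
U+1005A → 4-byte form F0 90 81 9A at offsets 11–14.
Offset 14 falls in char 5's range; it's byte 4 of F0 90 81 9A = 0x9A.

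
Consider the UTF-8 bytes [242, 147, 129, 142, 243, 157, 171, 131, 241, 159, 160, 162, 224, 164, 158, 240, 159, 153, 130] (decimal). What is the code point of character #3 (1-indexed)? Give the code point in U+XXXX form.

Offset 0: leading byte 0xF2 = 11110010 → 4-byte char #1 = F2 93 81 8E.
Offset 4: leading byte 0xF3 = 11110011 → 4-byte char #2 = F3 9D AB 83.
Offset 8: leading byte 0xF1 = 11110001 → 4-byte char #3 = F1 9F A0 A2.
Leading byte 0xF1 = 11110001 matches 11110xxx → 4-byte sequence.
Byte 1: 0xF1 = 11110001, payload 001 (3 bits).
Byte 2: 0x9F = 10011111 (10xxxxxx ✓), payload 011111.
Byte 3: 0xA0 = 10100000 (10xxxxxx ✓), payload 100000.
Byte 4: 0xA2 = 10100010 (10xxxxxx ✓), payload 100010.
Concatenate: 001011111100000100010 = 0x5F822 (21 bits → U+5F822).

U+5F822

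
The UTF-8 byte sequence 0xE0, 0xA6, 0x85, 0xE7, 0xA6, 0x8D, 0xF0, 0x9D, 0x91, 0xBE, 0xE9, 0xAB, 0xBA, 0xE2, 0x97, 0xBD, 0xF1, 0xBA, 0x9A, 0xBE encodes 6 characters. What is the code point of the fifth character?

Offset 0: leading byte 0xE0 = 11100000 → 3-byte char #1 = E0 A6 85.
Offset 3: leading byte 0xE7 = 11100111 → 3-byte char #2 = E7 A6 8D.
Offset 6: leading byte 0xF0 = 11110000 → 4-byte char #3 = F0 9D 91 BE.
Offset 10: leading byte 0xE9 = 11101001 → 3-byte char #4 = E9 AB BA.
Offset 13: leading byte 0xE2 = 11100010 → 3-byte char #5 = E2 97 BD.
Leading byte 0xE2 = 11100010 matches 1110xxxx → 3-byte sequence.
Byte 1: 0xE2 = 11100010, payload 0010 (4 bits).
Byte 2: 0x97 = 10010111 (10xxxxxx ✓), payload 010111.
Byte 3: 0xBD = 10111101 (10xxxxxx ✓), payload 111101.
Concatenate: 0010010111111101 = 0x25FD (16 bits → U+25FD).

U+25FD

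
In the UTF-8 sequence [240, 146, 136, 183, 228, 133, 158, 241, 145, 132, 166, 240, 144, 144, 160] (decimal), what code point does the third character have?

U+51126

Offset 0: leading byte 0xF0 = 11110000 → 4-byte char #1 = F0 92 88 B7.
Offset 4: leading byte 0xE4 = 11100100 → 3-byte char #2 = E4 85 9E.
Offset 7: leading byte 0xF1 = 11110001 → 4-byte char #3 = F1 91 84 A6.
Leading byte 0xF1 = 11110001 matches 11110xxx → 4-byte sequence.
Byte 1: 0xF1 = 11110001, payload 001 (3 bits).
Byte 2: 0x91 = 10010001 (10xxxxxx ✓), payload 010001.
Byte 3: 0x84 = 10000100 (10xxxxxx ✓), payload 000100.
Byte 4: 0xA6 = 10100110 (10xxxxxx ✓), payload 100110.
Concatenate: 001010001000100100110 = 0x51126 (21 bits → U+51126).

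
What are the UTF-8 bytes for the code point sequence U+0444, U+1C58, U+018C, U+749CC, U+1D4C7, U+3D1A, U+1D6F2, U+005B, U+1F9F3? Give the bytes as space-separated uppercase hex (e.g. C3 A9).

U+0444: 2-byte form → D1 84.
U+1C58: 3-byte form → E1 B1 98.
U+018C: 2-byte form → C6 8C.
U+749CC: 4-byte form → F1 B4 A7 8C.
U+1D4C7: 4-byte form → F0 9D 93 87.
U+3D1A: 3-byte form → E3 B4 9A.
U+1D6F2: 4-byte form → F0 9D 9B B2.
U+005B: 1-byte form → 5B.
U+1F9F3: 4-byte form → F0 9F A7 B3.
Concatenated (27 bytes): D1 84 E1 B1 98 C6 8C F1 B4 A7 8C F0 9D 93 87 E3 B4 9A F0 9D 9B B2 5B F0 9F A7 B3.

D1 84 E1 B1 98 C6 8C F1 B4 A7 8C F0 9D 93 87 E3 B4 9A F0 9D 9B B2 5B F0 9F A7 B3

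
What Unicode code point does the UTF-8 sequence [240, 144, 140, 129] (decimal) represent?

Leading byte 0xF0 = 11110000 matches 11110xxx → 4-byte sequence.
Byte 1: 0xF0 = 11110000, payload 000 (3 bits).
Byte 2: 0x90 = 10010000 (10xxxxxx ✓), payload 010000.
Byte 3: 0x8C = 10001100 (10xxxxxx ✓), payload 001100.
Byte 4: 0x81 = 10000001 (10xxxxxx ✓), payload 000001.
Concatenate: 000010000001100000001 = 0x10301 (21 bits → U+10301).

U+10301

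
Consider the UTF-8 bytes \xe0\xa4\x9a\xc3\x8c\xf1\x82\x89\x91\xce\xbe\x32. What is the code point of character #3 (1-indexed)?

Offset 0: leading byte 0xE0 = 11100000 → 3-byte char #1 = E0 A4 9A.
Offset 3: leading byte 0xC3 = 11000011 → 2-byte char #2 = C3 8C.
Offset 5: leading byte 0xF1 = 11110001 → 4-byte char #3 = F1 82 89 91.
Leading byte 0xF1 = 11110001 matches 11110xxx → 4-byte sequence.
Byte 1: 0xF1 = 11110001, payload 001 (3 bits).
Byte 2: 0x82 = 10000010 (10xxxxxx ✓), payload 000010.
Byte 3: 0x89 = 10001001 (10xxxxxx ✓), payload 001001.
Byte 4: 0x91 = 10010001 (10xxxxxx ✓), payload 010001.
Concatenate: 001000010001001010001 = 0x42251 (21 bits → U+42251).

U+42251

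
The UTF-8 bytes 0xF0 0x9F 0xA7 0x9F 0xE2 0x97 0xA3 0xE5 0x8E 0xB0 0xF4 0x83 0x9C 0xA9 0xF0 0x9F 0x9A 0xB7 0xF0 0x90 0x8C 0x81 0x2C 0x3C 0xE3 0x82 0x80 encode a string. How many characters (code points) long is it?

Byte at offset 0: 0xF0 = 11110000 → 4-byte char (#1). Advance 4.
Byte at offset 4: 0xE2 = 11100010 → 3-byte char (#2). Advance 3.
Byte at offset 7: 0xE5 = 11100101 → 3-byte char (#3). Advance 3.
Byte at offset 10: 0xF4 = 11110100 → 4-byte char (#4). Advance 4.
Byte at offset 14: 0xF0 = 11110000 → 4-byte char (#5). Advance 4.
Byte at offset 18: 0xF0 = 11110000 → 4-byte char (#6). Advance 4.
Byte at offset 22: 0x2C = 00101100 → 1-byte char (#7). Advance 1.
Byte at offset 23: 0x3C = 00111100 → 1-byte char (#8). Advance 1.
Byte at offset 24: 0xE3 = 11100011 → 3-byte char (#9). Advance 3.
Reached end at offset 27 after 9 code points.

9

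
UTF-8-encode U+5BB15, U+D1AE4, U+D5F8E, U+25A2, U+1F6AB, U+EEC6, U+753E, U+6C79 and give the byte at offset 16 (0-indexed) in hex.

U+5BB15 → 4-byte form F1 9B AC 95 at offsets 0–3.
U+D1AE4 → 4-byte form F3 91 AB A4 at offsets 4–7.
U+D5F8E → 4-byte form F3 95 BE 8E at offsets 8–11.
U+25A2 → 3-byte form E2 96 A2 at offsets 12–14.
U+1F6AB → 4-byte form F0 9F 9A AB at offsets 15–18.
Offset 16 falls in char 5's range; it's byte 2 of F0 9F 9A AB = 0x9F.

0x9F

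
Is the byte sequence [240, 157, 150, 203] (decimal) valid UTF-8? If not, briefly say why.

Leading byte 0xF0 = 11110000 → 4-byte form.
Byte 4 is 0xCB = 11001011, which is not 10xxxxxx — expected a continuation byte.

invalid (non-continuation byte where continuation expected)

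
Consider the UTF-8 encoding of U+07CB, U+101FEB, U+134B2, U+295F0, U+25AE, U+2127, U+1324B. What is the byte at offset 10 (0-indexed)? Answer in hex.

U+07CB → 2-byte form DF 8B at offsets 0–1.
U+101FEB → 4-byte form F4 81 BF AB at offsets 2–5.
U+134B2 → 4-byte form F0 93 92 B2 at offsets 6–9.
U+295F0 → 4-byte form F0 A9 97 B0 at offsets 10–13.
Offset 10 falls in char 4's range; it's byte 1 of F0 A9 97 B0 = 0xF0.

0xF0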